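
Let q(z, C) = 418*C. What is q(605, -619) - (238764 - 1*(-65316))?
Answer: -562822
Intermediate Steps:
q(605, -619) - (238764 - 1*(-65316)) = 418*(-619) - (238764 - 1*(-65316)) = -258742 - (238764 + 65316) = -258742 - 1*304080 = -258742 - 304080 = -562822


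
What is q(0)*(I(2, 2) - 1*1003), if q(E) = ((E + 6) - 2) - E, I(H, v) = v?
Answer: -4004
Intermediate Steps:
q(E) = 4 (q(E) = ((6 + E) - 2) - E = (4 + E) - E = 4)
q(0)*(I(2, 2) - 1*1003) = 4*(2 - 1*1003) = 4*(2 - 1003) = 4*(-1001) = -4004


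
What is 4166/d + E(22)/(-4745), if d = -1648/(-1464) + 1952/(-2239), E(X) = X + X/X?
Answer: 4049771705188/246782705 ≈ 16410.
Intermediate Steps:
E(X) = 1 + X (E(X) = X + 1 = 1 + X)
d = 104018/409737 (d = -1648*(-1/1464) + 1952*(-1/2239) = 206/183 - 1952/2239 = 104018/409737 ≈ 0.25387)
4166/d + E(22)/(-4745) = 4166/(104018/409737) + (1 + 22)/(-4745) = 4166*(409737/104018) + 23*(-1/4745) = 853482171/52009 - 23/4745 = 4049771705188/246782705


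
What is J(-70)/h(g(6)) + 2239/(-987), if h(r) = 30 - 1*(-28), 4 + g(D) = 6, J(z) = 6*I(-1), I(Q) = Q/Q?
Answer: -61970/28623 ≈ -2.1650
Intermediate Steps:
I(Q) = 1
J(z) = 6 (J(z) = 6*1 = 6)
g(D) = 2 (g(D) = -4 + 6 = 2)
h(r) = 58 (h(r) = 30 + 28 = 58)
J(-70)/h(g(6)) + 2239/(-987) = 6/58 + 2239/(-987) = 6*(1/58) + 2239*(-1/987) = 3/29 - 2239/987 = -61970/28623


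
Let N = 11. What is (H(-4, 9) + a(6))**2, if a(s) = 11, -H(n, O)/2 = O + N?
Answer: 841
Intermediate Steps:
H(n, O) = -22 - 2*O (H(n, O) = -2*(O + 11) = -2*(11 + O) = -22 - 2*O)
(H(-4, 9) + a(6))**2 = ((-22 - 2*9) + 11)**2 = ((-22 - 18) + 11)**2 = (-40 + 11)**2 = (-29)**2 = 841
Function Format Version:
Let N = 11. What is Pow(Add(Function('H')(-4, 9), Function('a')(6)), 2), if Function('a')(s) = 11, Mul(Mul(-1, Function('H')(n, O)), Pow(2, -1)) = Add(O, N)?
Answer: 841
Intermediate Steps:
Function('H')(n, O) = Add(-22, Mul(-2, O)) (Function('H')(n, O) = Mul(-2, Add(O, 11)) = Mul(-2, Add(11, O)) = Add(-22, Mul(-2, O)))
Pow(Add(Function('H')(-4, 9), Function('a')(6)), 2) = Pow(Add(Add(-22, Mul(-2, 9)), 11), 2) = Pow(Add(Add(-22, -18), 11), 2) = Pow(Add(-40, 11), 2) = Pow(-29, 2) = 841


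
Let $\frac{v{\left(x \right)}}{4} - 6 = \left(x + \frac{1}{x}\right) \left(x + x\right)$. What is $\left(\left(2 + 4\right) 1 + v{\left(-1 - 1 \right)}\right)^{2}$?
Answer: $4900$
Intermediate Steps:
$v{\left(x \right)} = 24 + 8 x \left(x + \frac{1}{x}\right)$ ($v{\left(x \right)} = 24 + 4 \left(x + \frac{1}{x}\right) \left(x + x\right) = 24 + 4 \left(x + \frac{1}{x}\right) 2 x = 24 + 4 \cdot 2 x \left(x + \frac{1}{x}\right) = 24 + 8 x \left(x + \frac{1}{x}\right)$)
$\left(\left(2 + 4\right) 1 + v{\left(-1 - 1 \right)}\right)^{2} = \left(\left(2 + 4\right) 1 + \left(32 + 8 \left(-1 - 1\right)^{2}\right)\right)^{2} = \left(6 \cdot 1 + \left(32 + 8 \left(-2\right)^{2}\right)\right)^{2} = \left(6 + \left(32 + 8 \cdot 4\right)\right)^{2} = \left(6 + \left(32 + 32\right)\right)^{2} = \left(6 + 64\right)^{2} = 70^{2} = 4900$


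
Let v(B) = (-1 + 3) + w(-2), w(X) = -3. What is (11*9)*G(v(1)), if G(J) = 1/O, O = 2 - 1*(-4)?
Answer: 33/2 ≈ 16.500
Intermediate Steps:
v(B) = -1 (v(B) = (-1 + 3) - 3 = 2 - 3 = -1)
O = 6 (O = 2 + 4 = 6)
G(J) = ⅙ (G(J) = 1/6 = ⅙)
(11*9)*G(v(1)) = (11*9)*(⅙) = 99*(⅙) = 33/2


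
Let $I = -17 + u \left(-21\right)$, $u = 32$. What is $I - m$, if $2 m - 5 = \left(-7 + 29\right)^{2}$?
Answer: $- \frac{1867}{2} \approx -933.5$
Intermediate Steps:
$I = -689$ ($I = -17 + 32 \left(-21\right) = -17 - 672 = -689$)
$m = \frac{489}{2}$ ($m = \frac{5}{2} + \frac{\left(-7 + 29\right)^{2}}{2} = \frac{5}{2} + \frac{22^{2}}{2} = \frac{5}{2} + \frac{1}{2} \cdot 484 = \frac{5}{2} + 242 = \frac{489}{2} \approx 244.5$)
$I - m = -689 - \frac{489}{2} = - \frac{1867}{2}$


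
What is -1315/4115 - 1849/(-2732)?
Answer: 803211/2248436 ≈ 0.35723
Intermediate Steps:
-1315/4115 - 1849/(-2732) = -1315*1/4115 - 1849*(-1/2732) = -263/823 + 1849/2732 = 803211/2248436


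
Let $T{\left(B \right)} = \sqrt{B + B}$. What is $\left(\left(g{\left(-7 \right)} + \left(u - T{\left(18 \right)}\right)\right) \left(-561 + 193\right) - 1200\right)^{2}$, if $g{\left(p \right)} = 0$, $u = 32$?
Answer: $115949824$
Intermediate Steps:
$T{\left(B \right)} = \sqrt{2} \sqrt{B}$ ($T{\left(B \right)} = \sqrt{2 B} = \sqrt{2} \sqrt{B}$)
$\left(\left(g{\left(-7 \right)} + \left(u - T{\left(18 \right)}\right)\right) \left(-561 + 193\right) - 1200\right)^{2} = \left(\left(0 + \left(32 - \sqrt{2} \sqrt{18}\right)\right) \left(-561 + 193\right) - 1200\right)^{2} = \left(\left(0 + \left(32 - \sqrt{2} \cdot 3 \sqrt{2}\right)\right) \left(-368\right) - 1200\right)^{2} = \left(\left(0 + \left(32 - 6\right)\right) \left(-368\right) - 1200\right)^{2} = \left(\left(0 + 26\right) \left(-368\right) - 1200\right)^{2} = \left(26 \left(-368\right) - 1200\right)^{2} = \left(-9568 - 1200\right)^{2} = \left(-10768\right)^{2} = 115949824$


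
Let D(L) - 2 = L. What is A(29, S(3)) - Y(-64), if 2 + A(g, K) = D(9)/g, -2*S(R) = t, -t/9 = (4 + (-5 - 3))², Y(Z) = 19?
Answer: -598/29 ≈ -20.621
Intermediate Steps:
D(L) = 2 + L
t = -144 (t = -9*(4 + (-5 - 3))² = -9*(4 - 8)² = -9*(-4)² = -9*16 = -144)
S(R) = 72 (S(R) = -½*(-144) = 72)
A(g, K) = -2 + 11/g (A(g, K) = -2 + (2 + 9)/g = -2 + 11/g)
A(29, S(3)) - Y(-64) = (-2 + 11/29) - 1*19 = (-2 + 11*(1/29)) - 19 = (-2 + 11/29) - 19 = -47/29 - 19 = -598/29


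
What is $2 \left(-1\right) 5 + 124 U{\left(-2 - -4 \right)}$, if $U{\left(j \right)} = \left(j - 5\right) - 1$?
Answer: $-506$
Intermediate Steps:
$U{\left(j \right)} = -6 + j$ ($U{\left(j \right)} = \left(-5 + j\right) - 1 = -6 + j$)
$2 \left(-1\right) 5 + 124 U{\left(-2 - -4 \right)} = 2 \left(-1\right) 5 + 124 \left(-6 - -2\right) = \left(-2\right) 5 + 124 \left(-6 + \left(-2 + 4\right)\right) = -10 + 124 \left(-6 + 2\right) = -10 + 124 \left(-4\right) = -10 - 496 = -506$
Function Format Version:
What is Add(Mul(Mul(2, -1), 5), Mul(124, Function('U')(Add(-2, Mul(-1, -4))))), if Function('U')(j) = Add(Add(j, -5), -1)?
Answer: -506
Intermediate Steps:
Function('U')(j) = Add(-6, j) (Function('U')(j) = Add(Add(-5, j), -1) = Add(-6, j))
Add(Mul(Mul(2, -1), 5), Mul(124, Function('U')(Add(-2, Mul(-1, -4))))) = Add(Mul(Mul(2, -1), 5), Mul(124, Add(-6, Add(-2, Mul(-1, -4))))) = Add(Mul(-2, 5), Mul(124, Add(-6, Add(-2, 4)))) = Add(-10, Mul(124, Add(-6, 2))) = Add(-10, Mul(124, -4)) = Add(-10, -496) = -506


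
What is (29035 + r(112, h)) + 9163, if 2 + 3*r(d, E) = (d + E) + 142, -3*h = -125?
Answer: 344663/9 ≈ 38296.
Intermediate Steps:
h = 125/3 (h = -⅓*(-125) = 125/3 ≈ 41.667)
r(d, E) = 140/3 + E/3 + d/3 (r(d, E) = -⅔ + ((d + E) + 142)/3 = -⅔ + ((E + d) + 142)/3 = -⅔ + (142 + E + d)/3 = -⅔ + (142/3 + E/3 + d/3) = 140/3 + E/3 + d/3)
(29035 + r(112, h)) + 9163 = (29035 + (140/3 + (⅓)*(125/3) + (⅓)*112)) + 9163 = (29035 + (140/3 + 125/9 + 112/3)) + 9163 = (29035 + 881/9) + 9163 = 262196/9 + 9163 = 344663/9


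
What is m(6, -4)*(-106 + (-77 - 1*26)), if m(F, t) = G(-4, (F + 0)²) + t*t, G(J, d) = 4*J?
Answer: 0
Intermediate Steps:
m(F, t) = -16 + t² (m(F, t) = 4*(-4) + t*t = -16 + t²)
m(6, -4)*(-106 + (-77 - 1*26)) = (-16 + (-4)²)*(-106 + (-77 - 1*26)) = (-16 + 16)*(-106 + (-77 - 26)) = 0*(-106 - 103) = 0*(-209) = 0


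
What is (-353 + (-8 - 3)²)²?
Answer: 53824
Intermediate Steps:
(-353 + (-8 - 3)²)² = (-353 + (-11)²)² = (-353 + 121)² = (-232)² = 53824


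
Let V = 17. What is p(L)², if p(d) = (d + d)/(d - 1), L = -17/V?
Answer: 1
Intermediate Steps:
L = -1 (L = -17/17 = -17*1/17 = -1)
p(d) = 2*d/(-1 + d) (p(d) = (2*d)/(-1 + d) = 2*d/(-1 + d))
p(L)² = (2*(-1)/(-1 - 1))² = (2*(-1)/(-2))² = (2*(-1)*(-½))² = 1² = 1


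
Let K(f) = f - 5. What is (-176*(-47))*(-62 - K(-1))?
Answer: -463232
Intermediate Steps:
K(f) = -5 + f
(-176*(-47))*(-62 - K(-1)) = (-176*(-47))*(-62 - (-5 - 1)) = 8272*(-62 - 1*(-6)) = 8272*(-62 + 6) = 8272*(-56) = -463232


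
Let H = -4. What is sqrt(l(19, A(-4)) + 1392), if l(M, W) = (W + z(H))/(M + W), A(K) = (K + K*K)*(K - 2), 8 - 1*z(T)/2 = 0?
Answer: 2*sqrt(978274)/53 ≈ 37.324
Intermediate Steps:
z(T) = 16 (z(T) = 16 - 2*0 = 16 + 0 = 16)
A(K) = (-2 + K)*(K + K**2) (A(K) = (K + K**2)*(-2 + K) = (-2 + K)*(K + K**2))
l(M, W) = (16 + W)/(M + W) (l(M, W) = (W + 16)/(M + W) = (16 + W)/(M + W))
sqrt(l(19, A(-4)) + 1392) = sqrt((16 - 4*(-2 + (-4)**2 - 1*(-4)))/(19 - 4*(-2 + (-4)**2 - 1*(-4))) + 1392) = sqrt((16 - 4*(-2 + 16 + 4))/(19 - 4*(-2 + 16 + 4)) + 1392) = sqrt((16 - 4*18)/(19 - 4*18) + 1392) = sqrt((16 - 72)/(19 - 72) + 1392) = sqrt(-56/(-53) + 1392) = sqrt(-1/53*(-56) + 1392) = sqrt(56/53 + 1392) = sqrt(73832/53) = 2*sqrt(978274)/53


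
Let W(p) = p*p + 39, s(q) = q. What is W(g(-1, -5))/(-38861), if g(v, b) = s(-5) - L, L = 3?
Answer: -103/38861 ≈ -0.0026505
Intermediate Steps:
g(v, b) = -8 (g(v, b) = -5 - 1*3 = -5 - 3 = -8)
W(p) = 39 + p**2 (W(p) = p**2 + 39 = 39 + p**2)
W(g(-1, -5))/(-38861) = (39 + (-8)**2)/(-38861) = (39 + 64)*(-1/38861) = 103*(-1/38861) = -103/38861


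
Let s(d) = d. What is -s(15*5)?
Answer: -75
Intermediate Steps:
-s(15*5) = -15*5 = -1*75 = -75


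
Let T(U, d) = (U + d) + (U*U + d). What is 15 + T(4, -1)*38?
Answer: 699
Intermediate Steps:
T(U, d) = U + U² + 2*d (T(U, d) = (U + d) + (U² + d) = (U + d) + (d + U²) = U + U² + 2*d)
15 + T(4, -1)*38 = 15 + (4 + 4² + 2*(-1))*38 = 15 + (4 + 16 - 2)*38 = 15 + 18*38 = 15 + 684 = 699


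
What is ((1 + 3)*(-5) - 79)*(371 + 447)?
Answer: -80982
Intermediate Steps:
((1 + 3)*(-5) - 79)*(371 + 447) = (4*(-5) - 79)*818 = (-20 - 79)*818 = -99*818 = -80982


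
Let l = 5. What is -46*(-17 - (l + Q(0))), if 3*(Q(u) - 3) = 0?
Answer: 1150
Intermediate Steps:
Q(u) = 3 (Q(u) = 3 + (1/3)*0 = 3 + 0 = 3)
-46*(-17 - (l + Q(0))) = -46*(-17 - (5 + 3)) = -46*(-17 - 1*8) = -46*(-17 - 8) = -46*(-25) = 1150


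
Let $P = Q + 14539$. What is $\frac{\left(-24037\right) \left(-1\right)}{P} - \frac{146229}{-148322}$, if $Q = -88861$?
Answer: $\frac{1825703956}{2755896921} \approx 0.66247$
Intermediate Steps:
$P = -74322$ ($P = -88861 + 14539 = -74322$)
$\frac{\left(-24037\right) \left(-1\right)}{P} - \frac{146229}{-148322} = \frac{\left(-24037\right) \left(-1\right)}{-74322} - \frac{146229}{-148322} = 24037 \left(- \frac{1}{74322}\right) - - \frac{146229}{148322} = - \frac{24037}{74322} + \frac{146229}{148322} = \frac{1825703956}{2755896921}$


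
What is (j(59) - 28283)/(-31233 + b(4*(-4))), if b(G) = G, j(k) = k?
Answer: 28224/31249 ≈ 0.90320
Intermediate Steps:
(j(59) - 28283)/(-31233 + b(4*(-4))) = (59 - 28283)/(-31233 + 4*(-4)) = -28224/(-31233 - 16) = -28224/(-31249) = -28224*(-1/31249) = 28224/31249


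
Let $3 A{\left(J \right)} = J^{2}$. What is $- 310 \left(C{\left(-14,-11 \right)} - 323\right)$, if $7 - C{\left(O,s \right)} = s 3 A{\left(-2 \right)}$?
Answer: $84320$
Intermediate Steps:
$A{\left(J \right)} = \frac{J^{2}}{3}$
$C{\left(O,s \right)} = 7 - 4 s$ ($C{\left(O,s \right)} = 7 - s 3 \frac{\left(-2\right)^{2}}{3} = 7 - 3 s \frac{1}{3} \cdot 4 = 7 - 3 s \frac{4}{3} = 7 - 4 s$)
$- 310 \left(C{\left(-14,-11 \right)} - 323\right) = - 310 \left(\left(7 - -44\right) - 323\right) = - 310 \left(\left(7 + 44\right) - 323\right) = - 310 \left(51 - 323\right) = \left(-310\right) \left(-272\right) = 84320$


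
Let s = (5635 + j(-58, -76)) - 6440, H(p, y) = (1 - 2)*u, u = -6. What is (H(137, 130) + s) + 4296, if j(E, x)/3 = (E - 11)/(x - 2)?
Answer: 90991/26 ≈ 3499.7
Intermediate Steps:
j(E, x) = 3*(-11 + E)/(-2 + x) (j(E, x) = 3*((E - 11)/(x - 2)) = 3*((-11 + E)/(-2 + x)) = 3*(-11 + E)/(-2 + x))
H(p, y) = 6 (H(p, y) = (1 - 2)*(-6) = -1*(-6) = 6)
s = -20861/26 (s = (5635 + 3*(-11 - 58)/(-2 - 76)) - 6440 = (5635 + 3*(-69)/(-78)) - 6440 = (5635 + 3*(-1/78)*(-69)) - 6440 = (5635 + 69/26) - 6440 = 146579/26 - 6440 = -20861/26 ≈ -802.35)
(H(137, 130) + s) + 4296 = (6 - 20861/26) + 4296 = -20705/26 + 4296 = 90991/26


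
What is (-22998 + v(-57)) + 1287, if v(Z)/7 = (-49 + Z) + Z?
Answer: -22852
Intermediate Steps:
v(Z) = -343 + 14*Z (v(Z) = 7*((-49 + Z) + Z) = 7*(-49 + 2*Z) = -343 + 14*Z)
(-22998 + v(-57)) + 1287 = (-22998 + (-343 + 14*(-57))) + 1287 = (-22998 + (-343 - 798)) + 1287 = (-22998 - 1141) + 1287 = -24139 + 1287 = -22852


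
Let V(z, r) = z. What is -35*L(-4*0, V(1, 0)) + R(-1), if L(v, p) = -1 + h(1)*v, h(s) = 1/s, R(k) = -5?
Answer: 30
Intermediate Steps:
L(v, p) = -1 + v (L(v, p) = -1 + v/1 = -1 + 1*v = -1 + v)
-35*L(-4*0, V(1, 0)) + R(-1) = -35*(-1 - 4*0) - 5 = -35*(-1 + 0) - 5 = -35*(-1) - 5 = 35 - 5 = 30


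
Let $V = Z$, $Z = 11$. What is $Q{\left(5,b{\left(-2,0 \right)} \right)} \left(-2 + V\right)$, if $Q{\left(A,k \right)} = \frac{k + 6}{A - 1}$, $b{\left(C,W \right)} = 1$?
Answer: $\frac{63}{4} \approx 15.75$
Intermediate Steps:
$V = 11$
$Q{\left(A,k \right)} = \frac{6 + k}{-1 + A}$ ($Q{\left(A,k \right)} = \frac{6 + k}{A + \left(-3 + 2\right)} = \frac{6 + k}{A - 1} = \frac{6 + k}{-1 + A}$)
$Q{\left(5,b{\left(-2,0 \right)} \right)} \left(-2 + V\right) = \frac{6 + 1}{-1 + 5} \left(-2 + 11\right) = \frac{1}{4} \cdot 7 \cdot 9 = \frac{7}{4} \cdot 9 = \frac{63}{4}$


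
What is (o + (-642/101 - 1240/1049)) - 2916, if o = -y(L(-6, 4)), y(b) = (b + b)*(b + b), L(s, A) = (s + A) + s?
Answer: -336868926/105949 ≈ -3179.5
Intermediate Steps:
L(s, A) = A + 2*s (L(s, A) = (A + s) + s = A + 2*s)
y(b) = 4*b**2 (y(b) = (2*b)*(2*b) = 4*b**2)
o = -256 (o = -4*(4 + 2*(-6))**2 = -4*(4 - 12)**2 = -4*(-8)**2 = -4*64 = -1*256 = -256)
(o + (-642/101 - 1240/1049)) - 2916 = (-256 + (-642/101 - 1240/1049)) - 2916 = (-256 - 798698/105949) - 2916 = -27921642/105949 - 2916 = -336868926/105949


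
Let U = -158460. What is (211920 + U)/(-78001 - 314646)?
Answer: -53460/392647 ≈ -0.13615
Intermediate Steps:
(211920 + U)/(-78001 - 314646) = (211920 - 158460)/(-78001 - 314646) = 53460/(-392647) = 53460*(-1/392647) = -53460/392647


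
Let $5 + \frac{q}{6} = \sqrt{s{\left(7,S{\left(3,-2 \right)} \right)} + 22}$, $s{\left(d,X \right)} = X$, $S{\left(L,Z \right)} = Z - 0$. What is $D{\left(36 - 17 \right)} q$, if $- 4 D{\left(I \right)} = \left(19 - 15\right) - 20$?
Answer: $-120 + 48 \sqrt{5} \approx -12.669$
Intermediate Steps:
$S{\left(L,Z \right)} = Z$ ($S{\left(L,Z \right)} = Z + 0 = Z$)
$q = -30 + 12 \sqrt{5}$ ($q = -30 + 6 \sqrt{-2 + 22} = -30 + 6 \sqrt{20} = -30 + 6 \cdot 2 \sqrt{5} = -30 + 12 \sqrt{5} \approx -3.1672$)
$D{\left(I \right)} = 4$ ($D{\left(I \right)} = - \frac{\left(19 - 15\right) - 20}{4} = - \frac{4 - 20}{4} = \left(- \frac{1}{4}\right) \left(-16\right) = 4$)
$D{\left(36 - 17 \right)} q = 4 \left(-30 + 12 \sqrt{5}\right) = -120 + 48 \sqrt{5}$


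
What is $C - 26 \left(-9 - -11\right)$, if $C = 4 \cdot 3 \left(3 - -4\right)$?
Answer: $32$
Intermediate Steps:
$C = 84$ ($C = 12 \left(3 + 4\right) = 12 \cdot 7 = 84$)
$C - 26 \left(-9 - -11\right) = 84 - 26 \left(-9 - -11\right) = 84 - 26 \left(-9 + 11\right) = 84 - 52 = 32$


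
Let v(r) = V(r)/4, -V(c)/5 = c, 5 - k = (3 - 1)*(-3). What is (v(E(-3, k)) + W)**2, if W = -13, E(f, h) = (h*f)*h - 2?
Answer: 3143529/16 ≈ 1.9647e+5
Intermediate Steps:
k = 11 (k = 5 - (3 - 1)*(-3) = 5 - 2*(-3) = 5 - 1*(-6) = 5 + 6 = 11)
V(c) = -5*c
E(f, h) = -2 + f*h**2 (E(f, h) = (f*h)*h - 2 = f*h**2 - 2 = -2 + f*h**2)
v(r) = -5*r/4
(v(E(-3, k)) + W)**2 = (-5*(-2 - 3*11**2)/4 - 13)**2 = (-5*(-2 - 3*121)/4 - 13)**2 = (-5*(-2 - 363)/4 - 13)**2 = (-5/4*(-365) - 13)**2 = (1825/4 - 13)**2 = (1773/4)**2 = 3143529/16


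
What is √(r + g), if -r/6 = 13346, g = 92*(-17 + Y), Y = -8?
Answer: 2*I*√20594 ≈ 287.01*I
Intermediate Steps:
g = -2300 (g = 92*(-17 - 8) = 92*(-25) = -2300)
r = -80076 (r = -6*13346 = -80076)
√(r + g) = √(-80076 - 2300) = √(-82376) = 2*I*√20594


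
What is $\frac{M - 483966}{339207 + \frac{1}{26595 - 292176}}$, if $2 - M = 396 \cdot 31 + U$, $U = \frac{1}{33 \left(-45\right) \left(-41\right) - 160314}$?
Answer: $- \frac{189912150145191}{129815272277306} \approx -1.4629$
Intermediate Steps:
$U = - \frac{1}{99429}$ ($U = \frac{1}{\left(-1485\right) \left(-41\right) - 160314} = \frac{1}{60885 - 160314} = \frac{1}{-99429} = - \frac{1}{99429} \approx -1.0057 \cdot 10^{-5}$)
$M = - \frac{1220391545}{99429}$ ($M = 2 - \left(396 \cdot 31 - \frac{1}{99429}\right) = 2 - \left(12276 - \frac{1}{99429}\right) = 2 - \frac{1220590403}{99429} = - \frac{1220391545}{99429} \approx -12274.0$)
$\frac{M - 483966}{339207 + \frac{1}{26595 - 292176}} = \frac{- \frac{1220391545}{99429} - 483966}{339207 + \frac{1}{26595 - 292176}} = - \frac{49340646959}{99429 \left(339207 + \frac{1}{-265581}\right)} = - \frac{49340646959}{99429 \left(339207 - \frac{1}{265581}\right)} = - \frac{49340646959}{99429 \cdot \frac{90086934266}{265581}} = \left(- \frac{49340646959}{99429}\right) \frac{265581}{90086934266} = - \frac{189912150145191}{129815272277306}$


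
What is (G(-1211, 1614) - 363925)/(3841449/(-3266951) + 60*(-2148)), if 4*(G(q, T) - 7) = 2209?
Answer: 4748392401313/1684193945316 ≈ 2.8194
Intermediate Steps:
G(q, T) = 2237/4 (G(q, T) = 7 + (¼)*2209 = 7 + 2209/4 = 2237/4)
(G(-1211, 1614) - 363925)/(3841449/(-3266951) + 60*(-2148)) = (2237/4 - 363925)/(3841449/(-3266951) + 60*(-2148)) = -1453463/(4*(3841449*(-1/3266951) - 128880)) = -1453463/(4*(-3841449/3266951 - 128880)) = -1453463/(4*(-421048486329/3266951)) = -1453463/4*(-3266951/421048486329) = 4748392401313/1684193945316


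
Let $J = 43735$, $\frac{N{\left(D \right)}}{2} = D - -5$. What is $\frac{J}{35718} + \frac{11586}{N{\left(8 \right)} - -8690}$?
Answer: $\frac{99377876}{38914761} \approx 2.5537$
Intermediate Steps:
$N{\left(D \right)} = 10 + 2 D$ ($N{\left(D \right)} = 2 \left(D - -5\right) = 2 \left(D + 5\right) = 2 \left(5 + D\right) = 10 + 2 D$)
$\frac{J}{35718} + \frac{11586}{N{\left(8 \right)} - -8690} = \frac{43735}{35718} + \frac{11586}{\left(10 + 2 \cdot 8\right) - -8690} = 43735 \cdot \frac{1}{35718} + \frac{11586}{\left(10 + 16\right) + 8690} = \frac{43735}{35718} + \frac{11586}{26 + 8690} = \frac{43735}{35718} + \frac{11586}{8716} = \frac{43735}{35718} + 11586 \cdot \frac{1}{8716} = \frac{43735}{35718} + \frac{5793}{4358} = \frac{99377876}{38914761}$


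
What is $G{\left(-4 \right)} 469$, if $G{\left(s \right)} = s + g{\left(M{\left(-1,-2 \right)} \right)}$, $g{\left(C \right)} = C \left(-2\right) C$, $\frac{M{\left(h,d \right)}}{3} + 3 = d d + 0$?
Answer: $-10318$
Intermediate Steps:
$M{\left(h,d \right)} = -9 + 3 d^{2}$ ($M{\left(h,d \right)} = -9 + 3 \left(d d + 0\right) = -9 + 3 \left(d^{2} + 0\right) = -9 + 3 d^{2}$)
$g{\left(C \right)} = - 2 C^{2}$ ($g{\left(C \right)} = - 2 C C = - 2 C^{2}$)
$G{\left(s \right)} = -18 + s$ ($G{\left(s \right)} = s - 2 \left(-9 + 3 \left(-2\right)^{2}\right)^{2} = s - 2 \left(-9 + 3 \cdot 4\right)^{2} = s - 2 \left(-9 + 12\right)^{2} = s - 2 \cdot 3^{2} = s - 18 = -18 + s$)
$G{\left(-4 \right)} 469 = \left(-18 - 4\right) 469 = \left(-22\right) 469 = -10318$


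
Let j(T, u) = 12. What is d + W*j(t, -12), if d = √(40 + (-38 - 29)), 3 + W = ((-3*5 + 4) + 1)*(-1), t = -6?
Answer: 84 + 3*I*√3 ≈ 84.0 + 5.1962*I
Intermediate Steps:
W = 7 (W = -3 + ((-3*5 + 4) + 1)*(-1) = -3 + ((-15 + 4) + 1)*(-1) = -3 + (-11 + 1)*(-1) = -3 - 10*(-1) = -3 + 10 = 7)
d = 3*I*√3 (d = √(40 - 67) = √(-27) = 3*I*√3 ≈ 5.1962*I)
d + W*j(t, -12) = 3*I*√3 + 7*12 = 3*I*√3 + 84 = 84 + 3*I*√3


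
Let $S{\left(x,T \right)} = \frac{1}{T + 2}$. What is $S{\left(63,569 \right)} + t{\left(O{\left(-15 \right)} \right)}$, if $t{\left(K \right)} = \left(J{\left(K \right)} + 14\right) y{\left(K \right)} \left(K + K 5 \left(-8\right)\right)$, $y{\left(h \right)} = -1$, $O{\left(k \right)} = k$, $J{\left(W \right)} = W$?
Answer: $\frac{334036}{571} \approx 585.0$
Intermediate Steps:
$S{\left(x,T \right)} = \frac{1}{2 + T}$
$t{\left(K \right)} = - 39 K \left(-14 - K\right)$ ($t{\left(K \right)} = \left(K + 14\right) \left(-1\right) \left(K + K 5 \left(-8\right)\right) = \left(14 + K\right) \left(-1\right) \left(K + 5 K \left(-8\right)\right) = \left(-14 - K\right) \left(K - 40 K\right) = \left(-14 - K\right) \left(- 39 K\right) = - 39 K \left(-14 - K\right)$)
$S{\left(63,569 \right)} + t{\left(O{\left(-15 \right)} \right)} = \frac{1}{2 + 569} + 39 \left(-15\right) \left(14 - 15\right) = \frac{1}{571} + 39 \left(-15\right) \left(-1\right) = \frac{1}{571} + 585 = \frac{334036}{571}$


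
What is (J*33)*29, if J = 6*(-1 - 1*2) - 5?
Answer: -22011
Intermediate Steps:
J = -23 (J = 6*(-1 - 2) - 5 = 6*(-3) - 5 = -18 - 5 = -23)
(J*33)*29 = -23*33*29 = -759*29 = -22011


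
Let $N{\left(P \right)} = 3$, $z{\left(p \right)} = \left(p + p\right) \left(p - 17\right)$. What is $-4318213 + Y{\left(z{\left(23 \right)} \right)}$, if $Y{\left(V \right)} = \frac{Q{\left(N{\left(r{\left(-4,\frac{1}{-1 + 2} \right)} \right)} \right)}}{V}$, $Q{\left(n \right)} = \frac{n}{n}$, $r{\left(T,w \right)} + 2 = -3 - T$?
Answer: $- \frac{1191826787}{276} \approx -4.3182 \cdot 10^{6}$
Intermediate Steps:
$z{\left(p \right)} = 2 p \left(-17 + p\right)$
$r{\left(T,w \right)} = -5 - T$ ($r{\left(T,w \right)} = -2 - \left(3 + T\right) = -5 - T$)
$Q{\left(n \right)} = 1$
$Y{\left(V \right)} = \frac{1}{V}$ ($Y{\left(V \right)} = 1 \frac{1}{V} = \frac{1}{V}$)
$-4318213 + Y{\left(z{\left(23 \right)} \right)} = -4318213 + \frac{1}{2 \cdot 23 \left(-17 + 23\right)} = -4318213 + \frac{1}{2 \cdot 23 \cdot 6} = -4318213 + \frac{1}{276} = - \frac{1191826787}{276}$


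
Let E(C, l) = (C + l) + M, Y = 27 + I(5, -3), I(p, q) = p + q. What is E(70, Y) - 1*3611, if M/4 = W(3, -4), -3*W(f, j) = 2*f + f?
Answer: -3524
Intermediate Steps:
W(f, j) = -f (W(f, j) = -(2*f + f)/3 = -f)
Y = 29 (Y = 27 + (5 - 3) = 27 + 2 = 29)
M = -12 (M = 4*(-1*3) = 4*(-3) = -12)
E(C, l) = -12 + C + l (E(C, l) = (C + l) - 12 = -12 + C + l)
E(70, Y) - 1*3611 = (-12 + 70 + 29) - 1*3611 = 87 - 3611 = -3524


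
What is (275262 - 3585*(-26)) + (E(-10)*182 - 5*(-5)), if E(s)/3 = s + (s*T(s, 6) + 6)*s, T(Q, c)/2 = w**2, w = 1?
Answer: 439477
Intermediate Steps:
T(Q, c) = 2 (T(Q, c) = 2*1**2 = 2*1 = 2)
E(s) = 3*s + 3*s*(6 + 2*s) (E(s) = 3*(s + (s*2 + 6)*s) = 3*(s + (2*s + 6)*s) = 3*(s + (6 + 2*s)*s) = 3*(s + s*(6 + 2*s)) = 3*s + 3*s*(6 + 2*s))
(275262 - 3585*(-26)) + (E(-10)*182 - 5*(-5)) = (275262 - 3585*(-26)) + ((3*(-10)*(7 + 2*(-10)))*182 - 5*(-5)) = (275262 + 93210) + ((3*(-10)*(7 - 20))*182 + 25) = 368472 + ((3*(-10)*(-13))*182 + 25) = 368472 + (390*182 + 25) = 368472 + (70980 + 25) = 368472 + 71005 = 439477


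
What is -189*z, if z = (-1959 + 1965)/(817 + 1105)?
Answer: -567/961 ≈ -0.59001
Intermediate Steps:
z = 3/961 (z = 6/1922 = 6*(1/1922) = 3/961 ≈ 0.0031217)
-189*z = -189*3/961 = -567/961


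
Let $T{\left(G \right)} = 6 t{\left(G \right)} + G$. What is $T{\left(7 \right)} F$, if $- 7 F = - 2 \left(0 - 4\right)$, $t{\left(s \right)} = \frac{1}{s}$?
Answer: $- \frac{440}{49} \approx -8.9796$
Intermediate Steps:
$F = - \frac{8}{7}$ ($F = - \frac{\left(-2\right) \left(0 - 4\right)}{7} = - \frac{\left(-2\right) \left(-4\right)}{7} = \left(- \frac{1}{7}\right) 8 = - \frac{8}{7} \approx -1.1429$)
$T{\left(G \right)} = G + \frac{6}{G}$ ($T{\left(G \right)} = \frac{6}{G} + G = G + \frac{6}{G}$)
$T{\left(7 \right)} F = \left(7 + \frac{6}{7}\right) \left(- \frac{8}{7}\right) = \frac{55}{7} \left(- \frac{8}{7}\right) = - \frac{440}{49}$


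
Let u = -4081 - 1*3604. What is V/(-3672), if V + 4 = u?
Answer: 2563/1224 ≈ 2.0940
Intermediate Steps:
u = -7685 (u = -4081 - 3604 = -7685)
V = -7689 (V = -4 - 7685 = -7689)
V/(-3672) = -7689/(-3672) = -7689*(-1/3672) = 2563/1224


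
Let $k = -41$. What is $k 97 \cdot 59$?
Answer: $-234643$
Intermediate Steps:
$k 97 \cdot 59 = \left(-41\right) 97 \cdot 59 = \left(-3977\right) 59 = -234643$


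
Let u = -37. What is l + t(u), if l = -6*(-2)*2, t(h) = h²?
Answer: 1393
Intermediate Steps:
l = 24 (l = 12*2 = 24)
l + t(u) = 24 + (-37)² = 24 + 1369 = 1393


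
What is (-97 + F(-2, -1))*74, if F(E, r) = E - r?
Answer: -7252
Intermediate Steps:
(-97 + F(-2, -1))*74 = (-97 + (-2 - 1*(-1)))*74 = (-97 + (-2 + 1))*74 = (-97 - 1)*74 = -98*74 = -7252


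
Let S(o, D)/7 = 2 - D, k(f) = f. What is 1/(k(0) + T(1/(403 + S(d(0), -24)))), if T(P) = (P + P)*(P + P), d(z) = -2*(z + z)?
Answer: 342225/4 ≈ 85556.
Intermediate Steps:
d(z) = -4*z
S(o, D) = 14 - 7*D (S(o, D) = 7*(2 - D) = 14 - 7*D)
T(P) = 4*P² (T(P) = (2*P)*(2*P) = 4*P²)
1/(k(0) + T(1/(403 + S(d(0), -24)))) = 1/(0 + 4*(1/(403 + (14 - 7*(-24))))²) = 1/(0 + 4*(1/(403 + (14 + 168)))²) = 1/(0 + 4*(1/(403 + 182))²) = 1/(0 + 4*(1/585)²) = 1/(0 + 4*(1/342225)) = 1/(0 + 4/342225) = 1/(4/342225) = 342225/4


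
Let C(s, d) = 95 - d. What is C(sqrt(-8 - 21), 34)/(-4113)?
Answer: -61/4113 ≈ -0.014831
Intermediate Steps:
C(sqrt(-8 - 21), 34)/(-4113) = (95 - 1*34)/(-4113) = (95 - 34)*(-1/4113) = 61*(-1/4113) = -61/4113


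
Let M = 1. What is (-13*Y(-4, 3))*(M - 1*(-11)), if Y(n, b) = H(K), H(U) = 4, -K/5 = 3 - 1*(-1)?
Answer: -624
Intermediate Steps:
K = -20 (K = -5*(3 - 1*(-1)) = -5*(3 + 1) = -5*4 = -20)
Y(n, b) = 4
(-13*Y(-4, 3))*(M - 1*(-11)) = (-13*4)*(1 - 1*(-11)) = -52*(1 + 11) = -52*12 = -624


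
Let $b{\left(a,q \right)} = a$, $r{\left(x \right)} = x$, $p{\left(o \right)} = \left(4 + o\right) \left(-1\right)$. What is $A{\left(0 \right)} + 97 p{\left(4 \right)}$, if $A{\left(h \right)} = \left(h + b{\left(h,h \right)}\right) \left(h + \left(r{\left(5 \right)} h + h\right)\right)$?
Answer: $-776$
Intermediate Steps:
$p{\left(o \right)} = -4 - o$
$A{\left(h \right)} = 14 h^{2}$ ($A{\left(h \right)} = \left(h + h\right) \left(h + \left(5 h + h\right)\right) = 2 h \left(h + 6 h\right) = 2 h 7 h = 14 h^{2}$)
$A{\left(0 \right)} + 97 p{\left(4 \right)} = 14 \cdot 0^{2} + 97 \left(-4 - 4\right) = 14 \cdot 0 + 97 \left(-4 - 4\right) = 0 + 97 \left(-8\right) = 0 - 776 = -776$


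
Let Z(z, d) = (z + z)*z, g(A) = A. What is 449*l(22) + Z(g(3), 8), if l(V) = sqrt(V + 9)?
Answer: 18 + 449*sqrt(31) ≈ 2517.9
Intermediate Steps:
Z(z, d) = 2*z**2 (Z(z, d) = (2*z)*z = 2*z**2)
l(V) = sqrt(9 + V)
449*l(22) + Z(g(3), 8) = 449*sqrt(9 + 22) + 2*3**2 = 449*sqrt(31) + 2*9 = 449*sqrt(31) + 18 = 18 + 449*sqrt(31)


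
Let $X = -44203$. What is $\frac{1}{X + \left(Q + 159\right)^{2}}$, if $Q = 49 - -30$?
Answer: $\frac{1}{12441} \approx 8.0379 \cdot 10^{-5}$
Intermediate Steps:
$Q = 79$ ($Q = 49 + 30 = 79$)
$\frac{1}{X + \left(Q + 159\right)^{2}} = \frac{1}{-44203 + \left(79 + 159\right)^{2}} = \frac{1}{-44203 + 238^{2}} = \frac{1}{-44203 + 56644} = \frac{1}{12441}$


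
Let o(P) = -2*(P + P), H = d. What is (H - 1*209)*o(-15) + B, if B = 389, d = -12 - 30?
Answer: -14671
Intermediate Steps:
d = -42
H = -42
o(P) = -4*P
(H - 1*209)*o(-15) + B = (-42 - 1*209)*(-4*(-15)) + 389 = (-42 - 209)*60 + 389 = -251*60 + 389 = -15060 + 389 = -14671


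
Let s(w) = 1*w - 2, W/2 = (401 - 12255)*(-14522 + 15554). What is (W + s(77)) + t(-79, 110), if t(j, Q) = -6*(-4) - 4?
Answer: -24466561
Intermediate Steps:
t(j, Q) = 20 (t(j, Q) = 24 - 4 = 20)
W = -24466656 (W = 2*((401 - 12255)*(-14522 + 15554)) = 2*(-11854*1032) = 2*(-12233328) = -24466656)
s(w) = -2 + w (s(w) = w - 2 = -2 + w)
(W + s(77)) + t(-79, 110) = (-24466656 + (-2 + 77)) + 20 = (-24466656 + 75) + 20 = -24466581 + 20 = -24466561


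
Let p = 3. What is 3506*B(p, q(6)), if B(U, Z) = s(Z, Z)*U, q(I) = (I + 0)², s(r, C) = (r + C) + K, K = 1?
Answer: 767814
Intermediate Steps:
s(r, C) = 1 + C + r (s(r, C) = (r + C) + 1 = (C + r) + 1 = 1 + C + r)
q(I) = I²
B(U, Z) = U*(1 + 2*Z) (B(U, Z) = (1 + Z + Z)*U = (1 + 2*Z)*U = U*(1 + 2*Z))
3506*B(p, q(6)) = 3506*(3*(1 + 2*6²)) = 3506*(3*(1 + 2*36)) = 3506*(3*(1 + 72)) = 3506*(3*73) = 3506*219 = 767814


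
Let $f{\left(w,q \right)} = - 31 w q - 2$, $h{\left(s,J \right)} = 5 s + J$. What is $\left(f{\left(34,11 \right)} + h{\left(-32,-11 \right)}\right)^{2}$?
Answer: $138462289$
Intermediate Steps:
$h{\left(s,J \right)} = J + 5 s$
$f{\left(w,q \right)} = -2 - 31 q w$ ($f{\left(w,q \right)} = - 31 q w - 2 = -2 - 31 q w$)
$\left(f{\left(34,11 \right)} + h{\left(-32,-11 \right)}\right)^{2} = \left(\left(-2 - 341 \cdot 34\right) + \left(-11 + 5 \left(-32\right)\right)\right)^{2} = \left(\left(-2 - 11594\right) - 171\right)^{2} = \left(-11596 - 171\right)^{2} = \left(-11767\right)^{2} = 138462289$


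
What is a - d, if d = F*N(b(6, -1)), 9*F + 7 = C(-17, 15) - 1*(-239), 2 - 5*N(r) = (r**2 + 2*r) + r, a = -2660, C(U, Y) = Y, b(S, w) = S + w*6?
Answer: -120194/45 ≈ -2671.0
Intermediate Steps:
b(S, w) = S + 6*w
N(r) = 2/5 - 3*r/5 - r**2/5 (N(r) = 2/5 - ((r**2 + 2*r) + r)/5 = 2/5 - (r**2 + 3*r)/5 = 2/5 + (-3*r/5 - r**2/5) = 2/5 - 3*r/5 - r**2/5)
F = 247/9 (F = -7/9 + (15 - 1*(-239))/9 = -7/9 + (15 + 239)/9 = -7/9 + (1/9)*254 = -7/9 + 254/9 = 247/9 ≈ 27.444)
d = 494/45 (d = 247*(2/5 - 3*(6 + 6*(-1))/5 - (6 + 6*(-1))**2/5)/9 = 247*(2/5 - 3*(6 - 6)/5 - (6 - 6)**2/5)/9 = 247*(2/5 - 3/5*0 - 1/5*0**2)/9 = 247*(2/5 + 0 - 1/5*0)/9 = 247*(2/5 + 0 + 0)/9 = (247/9)*(2/5) = 494/45 ≈ 10.978)
a - d = -2660 - 1*494/45 = -2660 - 494/45 = -120194/45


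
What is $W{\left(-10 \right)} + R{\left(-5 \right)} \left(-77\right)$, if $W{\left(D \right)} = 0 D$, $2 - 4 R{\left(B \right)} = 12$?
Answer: $\frac{385}{2} \approx 192.5$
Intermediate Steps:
$R{\left(B \right)} = - \frac{5}{2}$ ($R{\left(B \right)} = \frac{1}{2} - 3 = - \frac{5}{2}$)
$W{\left(D \right)} = 0$
$W{\left(-10 \right)} + R{\left(-5 \right)} \left(-77\right) = 0 - - \frac{385}{2} = 0 + \frac{385}{2} = \frac{385}{2}$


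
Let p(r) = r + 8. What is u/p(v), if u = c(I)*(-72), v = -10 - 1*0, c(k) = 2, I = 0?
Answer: 72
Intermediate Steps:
v = -10 (v = -10 + 0 = -10)
u = -144 (u = 2*(-72) = -144)
p(r) = 8 + r
u/p(v) = -144/(8 - 10) = -144/(-2) = -144*(-1/2) = 72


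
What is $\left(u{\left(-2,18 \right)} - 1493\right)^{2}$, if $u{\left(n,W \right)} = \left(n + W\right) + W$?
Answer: $2128681$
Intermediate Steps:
$u{\left(n,W \right)} = n + 2 W$ ($u{\left(n,W \right)} = \left(W + n\right) + W = n + 2 W$)
$\left(u{\left(-2,18 \right)} - 1493\right)^{2} = \left(\left(-2 + 2 \cdot 18\right) - 1493\right)^{2} = \left(\left(-2 + 36\right) - 1493\right)^{2} = \left(34 - 1493\right)^{2} = \left(-1459\right)^{2} = 2128681$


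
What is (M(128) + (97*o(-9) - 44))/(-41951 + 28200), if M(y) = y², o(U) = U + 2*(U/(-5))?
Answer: -79081/68755 ≈ -1.1502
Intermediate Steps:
o(U) = 3*U/5 (o(U) = U + 2*(U*(-⅕)) = U + 2*(-U/5) = U - 2*U/5 = 3*U/5)
(M(128) + (97*o(-9) - 44))/(-41951 + 28200) = (128² + (97*((⅗)*(-9)) - 44))/(-41951 + 28200) = (16384 + (97*(-27/5) - 44))/(-13751) = (16384 + (-2619/5 - 44))*(-1/13751) = (16384 - 2839/5)*(-1/13751) = (79081/5)*(-1/13751) = -79081/68755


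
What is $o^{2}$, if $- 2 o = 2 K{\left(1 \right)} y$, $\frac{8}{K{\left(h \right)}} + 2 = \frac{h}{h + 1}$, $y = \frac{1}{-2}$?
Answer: $\frac{64}{9} \approx 7.1111$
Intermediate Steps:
$y = - \frac{1}{2} \approx -0.5$
$K{\left(h \right)} = \frac{8}{-2 + \frac{h}{1 + h}}$ ($K{\left(h \right)} = \frac{8}{-2 + \frac{h}{h + 1}} = \frac{8}{-2 + \frac{h}{1 + h}}$)
$o = - \frac{8}{3}$ ($o = - \frac{2 \frac{8 \left(-1 - 1\right)}{2 + 1} \left(- \frac{1}{2}\right)}{2} = - \frac{2 \frac{8 \left(-1 - 1\right)}{3} \left(- \frac{1}{2}\right)}{2} = - \frac{2 \cdot 8 \cdot \frac{1}{3} \left(-2\right) \left(- \frac{1}{2}\right)}{2} = - \frac{2 \left(- \frac{16}{3}\right) \left(- \frac{1}{2}\right)}{2} = - \frac{\left(- \frac{32}{3}\right) \left(- \frac{1}{2}\right)}{2} = \left(- \frac{1}{2}\right) \frac{16}{3} = - \frac{8}{3} \approx -2.6667$)
$o^{2} = \left(- \frac{8}{3}\right)^{2} = \frac{64}{9}$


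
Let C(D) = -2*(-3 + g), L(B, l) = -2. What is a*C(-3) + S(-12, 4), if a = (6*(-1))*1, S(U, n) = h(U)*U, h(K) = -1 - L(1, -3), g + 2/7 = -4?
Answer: -696/7 ≈ -99.429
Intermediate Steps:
g = -30/7 (g = -2/7 - 4 = -30/7 ≈ -4.2857)
C(D) = 102/7 (C(D) = -2*(-3 - 30/7) = -2*(-51/7) = 102/7)
h(K) = 1 (h(K) = -1 - 1*(-2) = -1 + 2 = 1)
S(U, n) = U (S(U, n) = 1*U = U)
a = -6 (a = -6*1 = -6)
a*C(-3) + S(-12, 4) = -6*102/7 - 12 = -612/7 - 12 = -696/7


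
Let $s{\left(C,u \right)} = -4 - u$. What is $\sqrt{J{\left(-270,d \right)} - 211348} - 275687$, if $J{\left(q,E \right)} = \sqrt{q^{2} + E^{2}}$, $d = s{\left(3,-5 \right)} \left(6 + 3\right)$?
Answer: $-275687 + i \sqrt{211348 - 9 \sqrt{901}} \approx -2.7569 \cdot 10^{5} + 459.43 i$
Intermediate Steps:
$d = 9$ ($d = \left(-4 - -5\right) \left(6 + 3\right) = \left(-4 + 5\right) 9 = 1 \cdot 9 = 9$)
$J{\left(q,E \right)} = \sqrt{E^{2} + q^{2}}$
$\sqrt{J{\left(-270,d \right)} - 211348} - 275687 = \sqrt{\sqrt{9^{2} + \left(-270\right)^{2}} - 211348} - 275687 = \sqrt{\sqrt{81 + 72900} - 211348} - 275687 = \sqrt{\sqrt{72981} - 211348} - 275687 = \sqrt{9 \sqrt{901} - 211348} - 275687 = \sqrt{-211348 + 9 \sqrt{901}} - 275687 = -275687 + \sqrt{-211348 + 9 \sqrt{901}}$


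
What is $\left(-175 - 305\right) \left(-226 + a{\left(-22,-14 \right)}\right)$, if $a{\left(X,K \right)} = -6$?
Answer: $111360$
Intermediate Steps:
$\left(-175 - 305\right) \left(-226 + a{\left(-22,-14 \right)}\right) = \left(-175 - 305\right) \left(-226 - 6\right) = \left(-480\right) \left(-232\right) = 111360$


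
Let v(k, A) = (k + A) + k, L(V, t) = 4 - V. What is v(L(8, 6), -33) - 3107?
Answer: -3148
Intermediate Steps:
v(k, A) = A + 2*k (v(k, A) = (A + k) + k = A + 2*k)
v(L(8, 6), -33) - 3107 = (-33 + 2*(4 - 1*8)) - 3107 = (-33 + 2*(4 - 8)) - 3107 = (-33 + 2*(-4)) - 3107 = (-33 - 8) - 3107 = -41 - 3107 = -3148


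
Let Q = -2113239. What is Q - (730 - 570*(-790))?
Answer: -2564269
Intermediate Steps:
Q - (730 - 570*(-790)) = -2113239 - (730 - 570*(-790)) = -2113239 - (730 + 450300) = -2113239 - 1*451030 = -2113239 - 451030 = -2564269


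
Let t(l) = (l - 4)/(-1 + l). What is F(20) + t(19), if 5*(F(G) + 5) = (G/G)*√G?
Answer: -25/6 + 2*√5/5 ≈ -3.2722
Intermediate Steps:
F(G) = -5 + √G/5 (F(G) = -5 + ((G/G)*√G)/5 = -5 + (1*√G)/5 = -5 + √G/5)
t(l) = (-4 + l)/(-1 + l)
F(20) + t(19) = (-5 + √20/5) + (-4 + 19)/(-1 + 19) = (-5 + (2*√5)/5) + 15/18 = (-5 + 2*√5/5) + (1/18)*15 = (-5 + 2*√5/5) + ⅚ = -25/6 + 2*√5/5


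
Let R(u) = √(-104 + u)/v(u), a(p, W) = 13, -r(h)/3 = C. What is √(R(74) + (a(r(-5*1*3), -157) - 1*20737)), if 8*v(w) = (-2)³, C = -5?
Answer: √(-20724 - I*√30) ≈ 0.019 - 143.96*I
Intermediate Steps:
v(w) = -1 (v(w) = (⅛)*(-2)³ = (⅛)*(-8) = -1)
r(h) = 15 (r(h) = -3*(-5) = 15)
R(u) = -√(-104 + u) (R(u) = √(-104 + u)/(-1) = √(-104 + u)*(-1) = -√(-104 + u))
√(R(74) + (a(r(-5*1*3), -157) - 1*20737)) = √(-√(-104 + 74) + (13 - 1*20737)) = √(-√(-30) + (13 - 20737)) = √(-I*√30 - 20724) = √(-20724 - I*√30)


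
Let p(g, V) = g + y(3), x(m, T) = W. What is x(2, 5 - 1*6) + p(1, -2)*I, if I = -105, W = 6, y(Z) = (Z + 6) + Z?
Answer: -1359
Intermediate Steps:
y(Z) = 6 + 2*Z (y(Z) = (6 + Z) + Z = 6 + 2*Z)
x(m, T) = 6
p(g, V) = 12 + g (p(g, V) = g + (6 + 2*3) = g + (6 + 6) = g + 12 = 12 + g)
x(2, 5 - 1*6) + p(1, -2)*I = 6 + (12 + 1)*(-105) = 6 + 13*(-105) = 6 - 1365 = -1359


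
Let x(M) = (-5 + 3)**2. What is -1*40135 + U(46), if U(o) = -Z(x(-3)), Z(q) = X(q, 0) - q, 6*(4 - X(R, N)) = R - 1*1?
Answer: -80269/2 ≈ -40135.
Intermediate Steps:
X(R, N) = 25/6 - R/6 (X(R, N) = 4 - (R - 1*1)/6 = 4 - (R - 1)/6 = 4 - (-1 + R)/6 = 4 + (1/6 - R/6) = 25/6 - R/6)
x(M) = 4 (x(M) = (-2)**2 = 4)
Z(q) = 25/6 - 7*q/6 (Z(q) = (25/6 - q/6) - q = 25/6 - 7*q/6)
U(o) = 1/2 (U(o) = -(25/6 - 7/6*4) = -(25/6 - 14/3) = -1*(-1/2) = 1/2)
-1*40135 + U(46) = -1*40135 + 1/2 = -40135 + 1/2 = -80269/2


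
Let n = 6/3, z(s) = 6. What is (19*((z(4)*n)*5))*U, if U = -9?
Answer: -10260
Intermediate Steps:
n = 2 (n = 6*(⅓) = 2)
(19*((z(4)*n)*5))*U = (19*((6*2)*5))*(-9) = (19*(12*5))*(-9) = (19*60)*(-9) = 1140*(-9) = -10260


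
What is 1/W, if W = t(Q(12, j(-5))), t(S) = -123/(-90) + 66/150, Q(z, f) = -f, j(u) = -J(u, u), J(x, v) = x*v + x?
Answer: 150/271 ≈ 0.55351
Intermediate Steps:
J(x, v) = x + v*x (J(x, v) = v*x + x = x + v*x)
j(u) = -u*(1 + u)
t(S) = 271/150 (t(S) = -123*(-1/90) + 66*(1/150) = 41/30 + 11/25 = 271/150)
W = 271/150 ≈ 1.8067
1/W = 1/(271/150) = 150/271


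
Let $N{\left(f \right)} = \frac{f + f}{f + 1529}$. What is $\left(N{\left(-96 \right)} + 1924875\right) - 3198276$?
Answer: $- \frac{1824783825}{1433} \approx -1.2734 \cdot 10^{6}$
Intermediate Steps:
$N{\left(f \right)} = \frac{2 f}{1529 + f}$
$\left(N{\left(-96 \right)} + 1924875\right) - 3198276 = \left(2 \left(-96\right) \frac{1}{1529 - 96} + 1924875\right) - 3198276 = \left(2 \left(-96\right) \frac{1}{1433} + 1924875\right) - 3198276 = \left(- \frac{192}{1433} + 1924875\right) - 3198276 = \frac{2758345683}{1433} - 3198276 = - \frac{1824783825}{1433}$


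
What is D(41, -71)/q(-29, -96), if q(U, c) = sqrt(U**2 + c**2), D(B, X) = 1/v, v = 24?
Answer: sqrt(10057)/241368 ≈ 0.00041548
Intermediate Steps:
D(B, X) = 1/24
D(41, -71)/q(-29, -96) = 1/(24*(sqrt((-29)**2 + (-96)**2))) = 1/(24*(sqrt(841 + 9216))) = 1/(24*(sqrt(10057))) = (sqrt(10057)/10057)/24 = sqrt(10057)/241368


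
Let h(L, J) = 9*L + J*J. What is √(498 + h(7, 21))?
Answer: √1002 ≈ 31.654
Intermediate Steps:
h(L, J) = J² + 9*L (h(L, J) = 9*L + J² = J² + 9*L)
√(498 + h(7, 21)) = √(498 + (21² + 9*7)) = √(498 + (441 + 63)) = √(498 + 504) = √1002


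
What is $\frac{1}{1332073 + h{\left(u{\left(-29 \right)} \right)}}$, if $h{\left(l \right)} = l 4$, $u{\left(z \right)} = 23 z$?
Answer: $\frac{1}{1329405} \approx 7.5222 \cdot 10^{-7}$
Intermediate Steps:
$h{\left(l \right)} = 4 l$
$\frac{1}{1332073 + h{\left(u{\left(-29 \right)} \right)}} = \frac{1}{1332073 + 4 \cdot 23 \left(-29\right)} = \frac{1}{1332073 + 4 \left(-667\right)} = \frac{1}{1332073 - 2668} = \frac{1}{1329405}$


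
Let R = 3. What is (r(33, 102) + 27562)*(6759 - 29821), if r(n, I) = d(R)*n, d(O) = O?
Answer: -637917982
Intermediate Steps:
r(n, I) = 3*n
(r(33, 102) + 27562)*(6759 - 29821) = (3*33 + 27562)*(6759 - 29821) = (99 + 27562)*(-23062) = 27661*(-23062) = -637917982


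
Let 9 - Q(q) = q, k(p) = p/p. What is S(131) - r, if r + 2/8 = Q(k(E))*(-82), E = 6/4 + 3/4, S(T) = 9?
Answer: 2661/4 ≈ 665.25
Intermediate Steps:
E = 9/4 (E = 6*(¼) + 3*(¼) = 3/2 + ¾ = 9/4 ≈ 2.2500)
k(p) = 1
Q(q) = 9 - q
r = -2625/4 (r = -¼ + (9 - 1*1)*(-82) = -¼ + (9 - 1)*(-82) = -¼ + 8*(-82) = -¼ - 656 = -2625/4 ≈ -656.25)
S(131) - r = 9 - 1*(-2625/4) = 9 + 2625/4 = 2661/4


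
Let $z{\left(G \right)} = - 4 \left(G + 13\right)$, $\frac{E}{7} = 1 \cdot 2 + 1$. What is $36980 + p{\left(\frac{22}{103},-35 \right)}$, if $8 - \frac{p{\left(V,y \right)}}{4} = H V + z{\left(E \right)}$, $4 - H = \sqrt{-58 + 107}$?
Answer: $\frac{3868532}{103} \approx 37559.0$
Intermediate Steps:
$H = -3$ ($H = 4 - \sqrt{-58 + 107} = 4 - \sqrt{49} = 4 - 7 = -3$)
$E = 21$ ($E = 7 \left(1 \cdot 2 + 1\right) = 7 \left(2 + 1\right) = 7 \cdot 3 = 21$)
$z{\left(G \right)} = -52 - 4 G$ ($z{\left(G \right)} = - 4 \left(13 + G\right) = -52 - 4 G$)
$p{\left(V,y \right)} = 576 + 12 V$ ($p{\left(V,y \right)} = 32 - 4 \left(- 3 V - 136\right) = 32 - 4 \left(-136 - 3 V\right) = 32 + \left(544 + 12 V\right) = 576 + 12 V$)
$36980 + p{\left(\frac{22}{103},-35 \right)} = 36980 + \left(576 + 12 \cdot \frac{22}{103}\right) = 36980 + \left(576 + \frac{264}{103}\right) = 36980 + \frac{59592}{103} = \frac{3868532}{103}$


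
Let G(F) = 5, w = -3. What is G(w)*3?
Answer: 15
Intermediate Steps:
G(w)*3 = 5*3 = 15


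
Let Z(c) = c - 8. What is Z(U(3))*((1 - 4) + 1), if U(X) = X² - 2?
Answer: 2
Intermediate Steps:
U(X) = -2 + X²
Z(c) = -8 + c
Z(U(3))*((1 - 4) + 1) = (-8 + (-2 + 3²))*((1 - 4) + 1) = (-8 + (-2 + 9))*(-3 + 1) = (-8 + 7)*(-2) = -1*(-2) = 2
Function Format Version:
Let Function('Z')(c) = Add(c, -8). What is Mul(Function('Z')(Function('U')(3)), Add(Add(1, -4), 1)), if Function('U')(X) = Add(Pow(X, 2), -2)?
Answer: 2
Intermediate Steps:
Function('U')(X) = Add(-2, Pow(X, 2))
Function('Z')(c) = Add(-8, c)
Mul(Function('Z')(Function('U')(3)), Add(Add(1, -4), 1)) = Mul(Add(-8, Add(-2, Pow(3, 2))), Add(Add(1, -4), 1)) = Mul(Add(-8, Add(-2, 9)), Add(-3, 1)) = Mul(Add(-8, 7), -2) = Mul(-1, -2) = 2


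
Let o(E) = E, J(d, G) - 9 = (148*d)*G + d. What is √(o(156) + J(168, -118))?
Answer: I*√2933619 ≈ 1712.8*I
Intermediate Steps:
J(d, G) = 9 + d + 148*G*d (J(d, G) = 9 + ((148*d)*G + d) = 9 + (148*G*d + d) = 9 + (d + 148*G*d) = 9 + d + 148*G*d)
√(o(156) + J(168, -118)) = √(156 + (9 + 168 + 148*(-118)*168)) = √(156 + (9 + 168 - 2933952)) = √(156 - 2933775) = √(-2933619) = I*√2933619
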